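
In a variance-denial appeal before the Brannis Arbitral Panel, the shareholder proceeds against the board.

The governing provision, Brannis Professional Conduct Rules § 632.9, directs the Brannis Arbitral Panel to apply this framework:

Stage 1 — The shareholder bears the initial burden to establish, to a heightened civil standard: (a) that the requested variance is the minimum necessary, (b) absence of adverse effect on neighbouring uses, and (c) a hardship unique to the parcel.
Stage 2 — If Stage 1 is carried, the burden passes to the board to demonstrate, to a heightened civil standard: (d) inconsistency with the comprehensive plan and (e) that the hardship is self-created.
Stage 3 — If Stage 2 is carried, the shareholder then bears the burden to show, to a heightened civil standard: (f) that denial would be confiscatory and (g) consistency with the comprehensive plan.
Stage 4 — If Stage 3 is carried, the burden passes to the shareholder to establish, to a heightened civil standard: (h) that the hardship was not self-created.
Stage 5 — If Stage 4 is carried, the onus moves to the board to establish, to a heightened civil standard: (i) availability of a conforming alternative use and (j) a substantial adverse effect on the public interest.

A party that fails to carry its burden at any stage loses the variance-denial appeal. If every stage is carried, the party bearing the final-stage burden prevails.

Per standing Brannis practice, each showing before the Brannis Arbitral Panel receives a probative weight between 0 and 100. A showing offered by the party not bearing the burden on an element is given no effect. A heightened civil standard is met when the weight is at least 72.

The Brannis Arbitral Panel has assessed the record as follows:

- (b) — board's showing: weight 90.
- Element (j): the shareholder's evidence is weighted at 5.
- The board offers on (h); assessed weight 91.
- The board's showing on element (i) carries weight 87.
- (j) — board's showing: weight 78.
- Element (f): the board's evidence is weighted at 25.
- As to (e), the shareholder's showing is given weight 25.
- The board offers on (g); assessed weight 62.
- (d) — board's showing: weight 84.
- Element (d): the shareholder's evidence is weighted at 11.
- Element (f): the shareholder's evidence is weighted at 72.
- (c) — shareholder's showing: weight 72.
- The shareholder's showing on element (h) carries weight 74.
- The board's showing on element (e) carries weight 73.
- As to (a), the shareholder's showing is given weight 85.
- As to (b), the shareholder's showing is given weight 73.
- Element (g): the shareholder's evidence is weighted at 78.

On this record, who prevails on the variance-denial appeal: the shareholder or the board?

Stage 1 — burden on shareholder; standard: a heightened civil standard (weight is at least 72).
    (a): 85 ≥ 72 [met]
    (b): 73 (board's 90 disregarded) ≥ 72 [met]
    (c): 72 ≥ 72 [met]
  The shareholder carries Stage 1; the board now bears the burden.
Stage 2 — burden on board; standard: a heightened civil standard (weight is at least 72).
    (d): 84 (shareholder's 11 disregarded) ≥ 72 [met]
    (e): 73 (shareholder's 25 disregarded) ≥ 72 [met]
  Stage 2 carried; the burden shifts to the shareholder.
Stage 3 — burden on shareholder; standard: a heightened civil standard (weight is at least 72).
    (f): 72 (board's 25 disregarded) ≥ 72 [met]
    (g): 78 (board's 62 disregarded) ≥ 72 [met]
  All elements met. The shareholder retains the burden for Stage 4.
Stage 4 — burden on shareholder; standard: a heightened civil standard (weight is at least 72).
    (h): 74 (board's 91 disregarded) ≥ 72 [met]
  Stage 4 is satisfied; the onus moves to the board.
Stage 5 — burden on board; standard: a heightened civil standard (weight is at least 72).
    (i): 87 ≥ 72 [met]
    (j): 78 (shareholder's 5 disregarded) ≥ 72 [met]
  All elements met at the final stage.
With every stage satisfied, the board prevails.

board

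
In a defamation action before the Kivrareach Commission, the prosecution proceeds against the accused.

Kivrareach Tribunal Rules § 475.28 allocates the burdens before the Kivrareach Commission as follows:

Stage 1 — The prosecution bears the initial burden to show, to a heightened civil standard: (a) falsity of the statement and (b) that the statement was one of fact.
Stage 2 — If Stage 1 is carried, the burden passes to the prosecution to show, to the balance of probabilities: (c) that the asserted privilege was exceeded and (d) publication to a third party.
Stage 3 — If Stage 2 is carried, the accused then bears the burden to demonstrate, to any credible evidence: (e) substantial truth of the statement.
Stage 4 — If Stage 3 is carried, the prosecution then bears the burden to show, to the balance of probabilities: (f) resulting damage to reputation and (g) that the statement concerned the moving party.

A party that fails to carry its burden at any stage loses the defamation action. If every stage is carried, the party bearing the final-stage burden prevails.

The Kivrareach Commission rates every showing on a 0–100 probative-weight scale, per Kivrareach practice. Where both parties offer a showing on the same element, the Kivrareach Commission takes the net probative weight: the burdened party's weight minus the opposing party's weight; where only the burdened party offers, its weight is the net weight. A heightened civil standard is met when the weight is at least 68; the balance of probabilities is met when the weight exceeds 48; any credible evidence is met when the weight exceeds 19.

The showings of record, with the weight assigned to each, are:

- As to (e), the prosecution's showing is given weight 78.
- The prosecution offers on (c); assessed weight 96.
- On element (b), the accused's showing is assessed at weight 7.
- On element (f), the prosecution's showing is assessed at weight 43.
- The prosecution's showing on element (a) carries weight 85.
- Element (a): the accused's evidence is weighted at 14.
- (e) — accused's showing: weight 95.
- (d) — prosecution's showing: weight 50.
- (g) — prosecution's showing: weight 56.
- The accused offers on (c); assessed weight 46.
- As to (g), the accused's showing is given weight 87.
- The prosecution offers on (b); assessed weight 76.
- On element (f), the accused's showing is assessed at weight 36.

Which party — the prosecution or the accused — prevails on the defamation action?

prosecution

Stage 1 — burden on prosecution; standard: a heightened civil standard (weight is at least 68).
    (a): 85 − 14 = 71 ≥ 68 [met]
    (b): 76 − 7 = 69 ≥ 68 [met]
  All elements met. The prosecution retains the burden for Stage 2.
Stage 2 — burden on prosecution; standard: the balance of probabilities (weight exceeds 48).
    (c): 96 − 46 = 50 > 48 [met]
    (d): 50 > 48 [met]
  Stage 2 carried; the burden shifts to the accused.
Stage 3 — burden on accused; standard: any credible evidence (weight exceeds 19).
    (e): 95 − 78 = 17 ≤ 19 [not met]
  Stage 3 not carried; the accused fails its burden.
So the prosecution prevails.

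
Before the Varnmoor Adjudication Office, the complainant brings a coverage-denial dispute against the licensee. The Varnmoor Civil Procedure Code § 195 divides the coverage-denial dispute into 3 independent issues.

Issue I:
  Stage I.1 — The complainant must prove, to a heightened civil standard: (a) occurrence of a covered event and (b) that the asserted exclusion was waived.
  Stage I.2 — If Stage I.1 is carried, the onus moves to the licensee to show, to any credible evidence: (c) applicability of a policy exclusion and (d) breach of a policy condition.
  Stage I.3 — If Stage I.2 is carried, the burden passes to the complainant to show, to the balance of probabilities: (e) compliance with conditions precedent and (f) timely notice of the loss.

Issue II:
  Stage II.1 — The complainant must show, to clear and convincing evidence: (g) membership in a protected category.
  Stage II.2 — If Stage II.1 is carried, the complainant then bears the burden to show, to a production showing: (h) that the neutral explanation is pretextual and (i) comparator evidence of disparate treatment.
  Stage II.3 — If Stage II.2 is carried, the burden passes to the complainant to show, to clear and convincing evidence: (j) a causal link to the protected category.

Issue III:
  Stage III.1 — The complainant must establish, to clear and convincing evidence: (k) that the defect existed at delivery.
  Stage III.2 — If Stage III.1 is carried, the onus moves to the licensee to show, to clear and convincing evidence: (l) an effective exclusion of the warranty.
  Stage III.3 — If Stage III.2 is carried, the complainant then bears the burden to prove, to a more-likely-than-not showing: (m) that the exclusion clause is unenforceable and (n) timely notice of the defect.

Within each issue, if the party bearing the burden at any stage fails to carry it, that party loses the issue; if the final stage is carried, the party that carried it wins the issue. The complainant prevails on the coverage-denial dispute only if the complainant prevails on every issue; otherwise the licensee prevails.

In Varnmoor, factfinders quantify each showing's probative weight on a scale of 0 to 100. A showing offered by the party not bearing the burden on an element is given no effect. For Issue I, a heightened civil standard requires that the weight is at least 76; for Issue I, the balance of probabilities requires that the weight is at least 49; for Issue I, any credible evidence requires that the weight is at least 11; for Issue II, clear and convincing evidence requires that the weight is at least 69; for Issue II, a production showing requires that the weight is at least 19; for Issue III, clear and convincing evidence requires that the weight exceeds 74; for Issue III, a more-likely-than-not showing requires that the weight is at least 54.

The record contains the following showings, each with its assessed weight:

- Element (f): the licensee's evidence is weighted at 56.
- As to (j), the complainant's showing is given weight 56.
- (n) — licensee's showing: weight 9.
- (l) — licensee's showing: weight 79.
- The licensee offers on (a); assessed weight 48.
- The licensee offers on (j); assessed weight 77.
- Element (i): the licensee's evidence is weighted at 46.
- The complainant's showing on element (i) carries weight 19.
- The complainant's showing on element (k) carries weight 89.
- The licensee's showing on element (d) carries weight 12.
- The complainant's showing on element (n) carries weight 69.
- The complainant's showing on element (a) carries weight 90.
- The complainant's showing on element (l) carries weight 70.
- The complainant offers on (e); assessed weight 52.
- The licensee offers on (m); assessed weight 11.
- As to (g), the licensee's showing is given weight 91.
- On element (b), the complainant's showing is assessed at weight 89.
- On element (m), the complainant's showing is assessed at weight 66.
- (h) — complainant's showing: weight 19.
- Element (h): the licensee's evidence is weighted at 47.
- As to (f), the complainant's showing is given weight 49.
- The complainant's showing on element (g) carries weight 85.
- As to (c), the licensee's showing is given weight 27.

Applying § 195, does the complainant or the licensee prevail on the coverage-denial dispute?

licensee

— Issue I —
Stage I.1 — burden on complainant; standard: a heightened civil standard (weight is at least 76).
    (a): 90 (licensee's 48 disregarded) ≥ 76 [met]
    (b): 89 ≥ 76 [met]
  Stage I.1 carried; the burden shifts to the licensee.
Stage I.2 — burden on licensee; standard: any credible evidence (weight is at least 11).
    (c): 27 ≥ 11 [met]
    (d): 12 ≥ 11 [met]
  Stage I.2 is satisfied; the onus moves to the complainant.
Stage I.3 — burden on complainant; standard: the balance of probabilities (weight is at least 49).
    (e): 52 ≥ 49 [met]
    (f): 49 (licensee's 56 disregarded) ≥ 49 [met]
  The complainant carries the last stage.
All stages carried — the complainant prevails on this issue.
— Issue II —
Stage II.1 (complainant, clear and convincing evidence, weight is at least 69): (g) 85 (licensee's 91 disregarded) ≥ 69 — meets.
  Stage II.1 carried; the burden remains with the complainant.
Stage II.2 (complainant, a production showing, weight is at least 19): (h) 19 (licensee's 47 disregarded) ≥ 19 — meets; (i) 19 (licensee's 46 disregarded) ≥ 19 — meets.
  Stage II.2 is satisfied; the complainant continues to bear the burden.
Stage II.3 (complainant, clear and convincing evidence, weight is at least 69): (j) 56 (licensee's 77 disregarded) < 69 — fails.
  Stage II.3 not carried; the complainant fails its burden.
The analysis ends at Stage II.3; the licensee prevails on this issue.
— Issue III —
At Stage III.1 the complainant must meet clear and convincing evidence (weight exceeds 74): on (k) the weight is 89, which does exceed 74, so (k) meets the standard.
  All elements met. The burden passes to the licensee.
At Stage III.2 the licensee must meet clear and convincing evidence (weight exceeds 74): on (l) the weight is 79 (the complainant's 70 is given no effect), which does exceed 74, so (l) meets the standard.
  All elements met. The burden passes to the complainant.
At Stage III.3 the complainant must meet a more-likely-than-not showing (weight is at least 54): on (m) the weight is 66 (the licensee's 11 is given no effect), ≥ 54, so (m) meets the standard; on (n) the weight is 69 (the licensee's 9 is given no effect), ≥ 54, so (n) meets the standard.
  All elements met at the final stage.
All stages carried — the complainant prevails on this issue.
Per-issue: Issue I → complainant; Issue II → licensee; Issue III → complainant. The complainant must prevail on every issue; overall, the licensee prevails.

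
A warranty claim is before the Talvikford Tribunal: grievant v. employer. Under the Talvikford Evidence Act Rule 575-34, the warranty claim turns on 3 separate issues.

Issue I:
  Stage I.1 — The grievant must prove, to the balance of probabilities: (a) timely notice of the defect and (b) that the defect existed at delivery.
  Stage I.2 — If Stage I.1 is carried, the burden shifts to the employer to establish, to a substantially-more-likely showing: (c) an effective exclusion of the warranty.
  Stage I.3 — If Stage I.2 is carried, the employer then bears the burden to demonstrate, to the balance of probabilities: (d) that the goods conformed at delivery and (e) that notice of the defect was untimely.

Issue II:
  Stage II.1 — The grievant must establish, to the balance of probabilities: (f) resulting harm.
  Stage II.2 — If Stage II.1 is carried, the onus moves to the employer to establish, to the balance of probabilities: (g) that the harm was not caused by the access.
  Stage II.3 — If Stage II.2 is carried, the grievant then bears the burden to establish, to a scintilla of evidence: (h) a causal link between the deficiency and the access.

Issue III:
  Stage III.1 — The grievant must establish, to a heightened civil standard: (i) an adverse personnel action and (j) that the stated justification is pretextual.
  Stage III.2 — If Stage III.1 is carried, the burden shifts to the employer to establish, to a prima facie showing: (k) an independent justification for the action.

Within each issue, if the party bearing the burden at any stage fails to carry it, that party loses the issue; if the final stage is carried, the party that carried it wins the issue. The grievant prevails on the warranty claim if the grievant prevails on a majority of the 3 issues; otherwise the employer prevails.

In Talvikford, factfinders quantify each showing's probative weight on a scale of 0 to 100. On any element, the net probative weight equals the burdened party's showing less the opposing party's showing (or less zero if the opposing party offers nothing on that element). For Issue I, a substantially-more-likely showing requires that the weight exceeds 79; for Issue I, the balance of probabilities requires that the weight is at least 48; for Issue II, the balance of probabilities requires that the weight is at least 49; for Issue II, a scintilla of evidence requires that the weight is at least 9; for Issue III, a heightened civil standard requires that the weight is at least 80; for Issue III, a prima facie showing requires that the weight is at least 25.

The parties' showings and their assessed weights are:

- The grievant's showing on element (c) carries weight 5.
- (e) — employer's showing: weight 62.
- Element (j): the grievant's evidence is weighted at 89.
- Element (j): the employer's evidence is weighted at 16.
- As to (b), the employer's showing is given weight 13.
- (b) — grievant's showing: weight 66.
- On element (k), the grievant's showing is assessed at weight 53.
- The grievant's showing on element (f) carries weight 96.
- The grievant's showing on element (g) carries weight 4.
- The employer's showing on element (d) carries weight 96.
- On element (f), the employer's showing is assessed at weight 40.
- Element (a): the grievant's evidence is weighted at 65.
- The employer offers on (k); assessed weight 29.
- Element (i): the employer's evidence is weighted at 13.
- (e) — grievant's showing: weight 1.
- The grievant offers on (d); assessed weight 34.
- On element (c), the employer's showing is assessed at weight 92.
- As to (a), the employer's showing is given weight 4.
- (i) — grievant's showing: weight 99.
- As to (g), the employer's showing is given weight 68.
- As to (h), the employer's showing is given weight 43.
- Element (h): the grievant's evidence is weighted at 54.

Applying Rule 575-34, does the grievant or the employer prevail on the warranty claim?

employer

— Issue I —
Stage I.1 (grievant, the balance of probabilities, weight is at least 48): (a) net 65−4=61 ≥ 48 — meets; (b) net 66−13=53 ≥ 48 — meets.
  All elements met. The burden passes to the employer.
Stage I.2 (employer, a substantially-more-likely showing, weight exceeds 79): (c) net 92−5=87 > 79 — meets.
  Stage I.2 carried; the burden remains with the employer.
Stage I.3 (employer, the balance of probabilities, weight is at least 48): (d) net 96−34=62 ≥ 48 — meets; (e) net 62−1=61 ≥ 48 — meets.
  All elements met at the final stage.
Every stage carried; the employer prevails on this issue.
— Issue II —
Stage II.1 (grievant, the balance of probabilities, weight is at least 49): (f) net 96−40=56 ≥ 49 — meets.
  Stage II.1 carried; the burden shifts to the employer.
Stage II.2 (employer, the balance of probabilities, weight is at least 49): (g) net 68−4=64 ≥ 49 — meets.
  Stage II.2 is satisfied; the onus moves to the grievant.
Stage II.3 (grievant, a scintilla of evidence, weight is at least 9): (h) net 54−43=11 ≥ 9 — meets.
  Stage II.3 carried; the final stage is satisfied.
Every stage carried; the grievant prevails on this issue.
— Issue III —
Stage III.1 — burden on grievant; standard: a heightened civil standard (weight is at least 80).
    (i): 99 − 13 = 86 ≥ 80 [met]
    (j): 89 − 16 = 73 < 80 [not met]
  Stage III.1 not carried; the grievant fails its burden.
So the employer prevails on this issue.
Per-issue: Issue I → employer; Issue II → grievant; Issue III → employer. The grievant must prevail on a majority of issues; overall, the employer prevails.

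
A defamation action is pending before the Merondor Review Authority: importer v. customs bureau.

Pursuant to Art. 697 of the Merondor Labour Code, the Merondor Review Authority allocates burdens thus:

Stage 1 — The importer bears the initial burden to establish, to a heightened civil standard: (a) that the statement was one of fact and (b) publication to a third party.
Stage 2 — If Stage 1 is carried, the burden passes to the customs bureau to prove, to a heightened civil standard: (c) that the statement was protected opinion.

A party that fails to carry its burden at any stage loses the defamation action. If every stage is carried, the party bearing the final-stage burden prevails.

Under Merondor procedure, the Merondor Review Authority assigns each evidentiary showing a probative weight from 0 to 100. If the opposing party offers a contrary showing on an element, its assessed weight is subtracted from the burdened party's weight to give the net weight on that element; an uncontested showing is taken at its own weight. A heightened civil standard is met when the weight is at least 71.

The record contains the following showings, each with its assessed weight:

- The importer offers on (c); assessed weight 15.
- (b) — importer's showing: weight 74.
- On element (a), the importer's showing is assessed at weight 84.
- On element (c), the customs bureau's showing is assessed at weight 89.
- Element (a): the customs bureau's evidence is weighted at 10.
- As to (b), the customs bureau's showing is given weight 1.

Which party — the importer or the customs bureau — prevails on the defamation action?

Stage 1 — burden on importer; standard: a heightened civil standard (weight is at least 71).
    (a): 84 − 10 = 74 ≥ 71 [met]
    (b): 74 − 1 = 73 ≥ 71 [met]
  Stage 1 carried; the burden shifts to the customs bureau.
Stage 2 — burden on customs bureau; standard: a heightened civil standard (weight is at least 71).
    (c): 89 − 15 = 74 ≥ 71 [met]
  All elements met at the final stage.
Every stage carried; the customs bureau prevails.

customs bureau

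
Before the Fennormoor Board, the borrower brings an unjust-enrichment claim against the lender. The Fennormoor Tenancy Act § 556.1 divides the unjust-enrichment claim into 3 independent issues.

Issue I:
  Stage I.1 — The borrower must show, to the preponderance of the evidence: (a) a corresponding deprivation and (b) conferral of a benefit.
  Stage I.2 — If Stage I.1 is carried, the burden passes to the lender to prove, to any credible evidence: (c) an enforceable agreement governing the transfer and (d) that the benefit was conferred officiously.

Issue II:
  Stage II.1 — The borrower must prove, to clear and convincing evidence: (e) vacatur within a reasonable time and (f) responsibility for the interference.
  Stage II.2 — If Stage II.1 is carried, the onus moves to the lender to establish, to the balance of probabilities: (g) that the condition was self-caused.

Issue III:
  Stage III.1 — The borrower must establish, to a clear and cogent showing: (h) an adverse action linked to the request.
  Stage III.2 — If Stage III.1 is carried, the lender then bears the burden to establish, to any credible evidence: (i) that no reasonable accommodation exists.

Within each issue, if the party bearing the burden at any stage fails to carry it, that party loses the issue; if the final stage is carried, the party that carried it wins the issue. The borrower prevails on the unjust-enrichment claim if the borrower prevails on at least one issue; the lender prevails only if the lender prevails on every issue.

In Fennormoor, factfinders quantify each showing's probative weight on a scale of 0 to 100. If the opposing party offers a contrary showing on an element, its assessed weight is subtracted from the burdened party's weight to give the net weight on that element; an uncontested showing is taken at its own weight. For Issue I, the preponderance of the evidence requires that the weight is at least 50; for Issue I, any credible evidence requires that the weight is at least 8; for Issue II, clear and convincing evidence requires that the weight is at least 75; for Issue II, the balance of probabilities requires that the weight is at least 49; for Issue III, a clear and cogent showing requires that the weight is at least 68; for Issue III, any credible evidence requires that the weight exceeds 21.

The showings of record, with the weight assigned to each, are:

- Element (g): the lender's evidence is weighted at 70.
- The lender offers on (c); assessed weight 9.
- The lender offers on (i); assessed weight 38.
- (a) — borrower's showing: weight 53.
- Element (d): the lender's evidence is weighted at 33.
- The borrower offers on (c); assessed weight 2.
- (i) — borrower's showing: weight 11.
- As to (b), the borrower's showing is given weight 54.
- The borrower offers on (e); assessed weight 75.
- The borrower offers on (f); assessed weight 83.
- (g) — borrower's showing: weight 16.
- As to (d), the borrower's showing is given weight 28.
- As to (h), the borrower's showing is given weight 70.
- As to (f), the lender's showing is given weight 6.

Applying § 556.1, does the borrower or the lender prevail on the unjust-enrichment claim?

— Issue I —
Stage I.1 — burden on borrower; standard: the preponderance of the evidence (weight is at least 50).
    (a): 53 ≥ 50 [met]
    (b): 54 ≥ 50 [met]
  The borrower carries Stage I.1; the lender now bears the burden.
Stage I.2 — burden on lender; standard: any credible evidence (weight is at least 8).
    (c): 9 − 2 = 7 < 8 [not met]
    (d): 33 − 28 = 5 < 8 [not met]
  Stage I.2 not carried; the lender fails its burden.
The borrower prevails on this issue.
— Issue II —
At Stage II.1 the borrower must meet clear and convincing evidence (weight is at least 75): on (e) the weight is 75, ≥ 75, so (e) meets the standard; on (f) the weight is 83 less the opposing 6 gives net 77, which does reach 75, so (f) meets the standard.
  All elements met. The burden passes to the lender.
At Stage II.2 the lender must meet the balance of probabilities (weight is at least 49): on (g) the weight is 70 less the opposing 16 gives net 54, which does reach 49, so (g) meets the standard.
  All elements met at the final stage.
All stages carried — the lender prevails on this issue.
— Issue III —
Stage III.1 (borrower, a clear and cogent showing, weight is at least 68): (h) 70 ≥ 68 — meets.
  All elements met. The burden passes to the lender.
Stage III.2 (lender, any credible evidence, weight exceeds 21): (i) net 38−11=27 > 21 — meets.
  The lender carries the last stage.
All stages carried — the lender prevails on this issue.
Per-issue: Issue I → borrower; Issue II → lender; Issue III → lender. The borrower must prevail on at least one issue; overall, the borrower prevails.

borrower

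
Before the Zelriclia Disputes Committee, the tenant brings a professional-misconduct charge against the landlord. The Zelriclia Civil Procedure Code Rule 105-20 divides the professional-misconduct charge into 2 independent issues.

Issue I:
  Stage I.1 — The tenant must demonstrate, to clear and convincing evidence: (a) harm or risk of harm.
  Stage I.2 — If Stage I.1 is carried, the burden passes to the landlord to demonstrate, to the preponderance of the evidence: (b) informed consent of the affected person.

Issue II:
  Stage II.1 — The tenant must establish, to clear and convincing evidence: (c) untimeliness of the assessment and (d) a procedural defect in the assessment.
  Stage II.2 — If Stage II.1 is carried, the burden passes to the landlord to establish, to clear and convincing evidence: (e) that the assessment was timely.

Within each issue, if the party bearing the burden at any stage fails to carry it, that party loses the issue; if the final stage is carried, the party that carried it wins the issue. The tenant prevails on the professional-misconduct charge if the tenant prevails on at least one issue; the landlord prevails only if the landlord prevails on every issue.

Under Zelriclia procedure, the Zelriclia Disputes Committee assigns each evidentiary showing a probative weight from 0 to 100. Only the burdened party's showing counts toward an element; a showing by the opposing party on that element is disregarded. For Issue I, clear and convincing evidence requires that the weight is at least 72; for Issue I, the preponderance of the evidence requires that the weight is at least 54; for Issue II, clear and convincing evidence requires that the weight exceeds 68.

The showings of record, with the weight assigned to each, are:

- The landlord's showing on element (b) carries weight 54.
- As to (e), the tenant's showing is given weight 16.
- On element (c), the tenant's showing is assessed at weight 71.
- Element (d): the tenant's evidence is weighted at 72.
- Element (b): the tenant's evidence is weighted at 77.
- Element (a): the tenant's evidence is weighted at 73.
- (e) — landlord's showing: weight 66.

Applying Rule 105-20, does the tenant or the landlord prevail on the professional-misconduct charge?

— Issue I —
Stage I.1 — burden on tenant; standard: clear and convincing evidence (weight is at least 72).
    (a): 73 ≥ 72 [met]
  Stage I.1 is satisfied; the onus moves to the landlord.
Stage I.2 — burden on landlord; standard: the preponderance of the evidence (weight is at least 54).
    (b): 54 (tenant's 77 disregarded) ≥ 54 [met]
  The landlord carries the last stage.
Every stage carried; the landlord prevails on this issue.
— Issue II —
At Stage II.1 the tenant must meet clear and convincing evidence (weight exceeds 68): on (c) the weight is 71, > 68, so (c) meets the standard; on (d) the weight is 72, which does exceed 68, so (d) meets the standard.
  Stage II.1 is satisfied; the onus moves to the landlord.
At Stage II.2 the landlord must meet clear and convincing evidence (weight exceeds 68): on (e) the weight is 66 (the tenant's 16 is given no effect), ≤ 68, so (e) does not meet the standard.
  Not every element is met, so the landlord fails to carry Stage II.2.
The analysis ends at Stage II.2; the tenant prevails on this issue.
Per-issue: Issue I → landlord; Issue II → tenant. The tenant must prevail on at least one issue; overall, the tenant prevails.

tenant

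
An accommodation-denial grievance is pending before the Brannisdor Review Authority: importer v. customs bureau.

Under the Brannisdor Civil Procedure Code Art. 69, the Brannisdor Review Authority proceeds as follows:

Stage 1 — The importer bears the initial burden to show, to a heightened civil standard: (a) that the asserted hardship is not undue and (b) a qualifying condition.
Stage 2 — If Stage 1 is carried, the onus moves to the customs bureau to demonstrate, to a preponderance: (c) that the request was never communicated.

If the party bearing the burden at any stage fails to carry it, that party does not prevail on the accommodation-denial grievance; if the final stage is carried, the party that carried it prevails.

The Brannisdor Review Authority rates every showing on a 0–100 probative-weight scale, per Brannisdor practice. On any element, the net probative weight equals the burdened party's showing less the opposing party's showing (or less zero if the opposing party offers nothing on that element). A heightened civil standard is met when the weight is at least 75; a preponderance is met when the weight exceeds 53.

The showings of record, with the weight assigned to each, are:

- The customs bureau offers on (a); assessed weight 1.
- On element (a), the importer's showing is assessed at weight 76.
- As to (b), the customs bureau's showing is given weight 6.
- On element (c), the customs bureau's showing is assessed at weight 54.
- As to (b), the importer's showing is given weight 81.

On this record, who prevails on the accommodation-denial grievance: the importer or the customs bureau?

Stage 1 — burden on importer; standard: a heightened civil standard (weight is at least 75).
    (a): 76 − 1 = 75 ≥ 75 [met]
    (b): 81 − 6 = 75 ≥ 75 [met]
  Stage 1 carried; the burden shifts to the customs bureau.
Stage 2 — burden on customs bureau; standard: a preponderance (weight exceeds 53).
    (c): 54 > 53 [met]
  Stage 2 carried; the final stage is satisfied.
All stages carried — the customs bureau prevails.

customs bureau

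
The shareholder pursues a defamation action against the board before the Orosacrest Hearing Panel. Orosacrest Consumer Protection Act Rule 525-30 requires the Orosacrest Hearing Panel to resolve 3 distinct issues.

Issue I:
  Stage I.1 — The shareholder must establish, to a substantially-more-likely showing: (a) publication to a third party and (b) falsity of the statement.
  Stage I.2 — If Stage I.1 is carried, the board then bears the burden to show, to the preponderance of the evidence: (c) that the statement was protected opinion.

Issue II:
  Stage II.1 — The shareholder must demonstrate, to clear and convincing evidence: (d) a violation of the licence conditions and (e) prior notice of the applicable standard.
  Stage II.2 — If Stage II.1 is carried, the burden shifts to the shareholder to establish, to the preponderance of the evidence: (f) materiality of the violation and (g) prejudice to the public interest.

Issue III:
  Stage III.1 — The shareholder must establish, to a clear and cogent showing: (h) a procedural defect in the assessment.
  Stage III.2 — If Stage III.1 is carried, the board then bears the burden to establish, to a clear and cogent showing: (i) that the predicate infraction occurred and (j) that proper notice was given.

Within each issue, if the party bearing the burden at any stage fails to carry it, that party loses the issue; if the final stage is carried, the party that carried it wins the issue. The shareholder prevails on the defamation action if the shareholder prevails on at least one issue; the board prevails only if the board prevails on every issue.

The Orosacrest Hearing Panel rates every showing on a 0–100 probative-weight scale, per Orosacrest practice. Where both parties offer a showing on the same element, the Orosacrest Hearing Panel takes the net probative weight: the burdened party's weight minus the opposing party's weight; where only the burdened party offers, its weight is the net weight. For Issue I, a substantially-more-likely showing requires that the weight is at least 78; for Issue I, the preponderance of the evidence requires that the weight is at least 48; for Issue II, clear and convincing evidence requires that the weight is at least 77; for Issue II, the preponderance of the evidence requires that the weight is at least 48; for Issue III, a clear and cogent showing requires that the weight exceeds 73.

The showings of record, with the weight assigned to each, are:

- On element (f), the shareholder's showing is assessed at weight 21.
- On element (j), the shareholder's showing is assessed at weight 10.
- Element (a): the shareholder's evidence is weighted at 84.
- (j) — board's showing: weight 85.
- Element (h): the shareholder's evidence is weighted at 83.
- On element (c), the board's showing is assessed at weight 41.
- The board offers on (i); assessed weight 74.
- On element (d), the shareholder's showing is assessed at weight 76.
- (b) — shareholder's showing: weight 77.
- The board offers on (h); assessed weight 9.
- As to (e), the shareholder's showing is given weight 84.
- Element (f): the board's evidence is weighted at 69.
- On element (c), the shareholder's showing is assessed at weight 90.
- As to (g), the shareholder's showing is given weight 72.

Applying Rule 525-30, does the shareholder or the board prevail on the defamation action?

— Issue I —
At Stage I.1 the shareholder must meet a substantially-more-likely showing (weight is at least 78): on (a) the weight is 84, ≥ 78, so (a) meets the standard; on (b) the weight is 77, which does not reach 78, so (b) does not meet the standard.
  The shareholder does not carry Stage I.1.
The board prevails on this issue.
— Issue II —
Stage II.1 — burden on shareholder; standard: clear and convincing evidence (weight is at least 77).
    (d): 76 < 77 [not met]
    (e): 84 ≥ 77 [met]
  Not every element is met, so the shareholder fails to carry Stage II.1.
So the board prevails on this issue.
— Issue III —
Stage III.1 — burden on shareholder; standard: a clear and cogent showing (weight exceeds 73).
    (h): 83 − 9 = 74 > 73 [met]
  Stage III.1 is satisfied; the onus moves to the board.
Stage III.2 — burden on board; standard: a clear and cogent showing (weight exceeds 73).
    (i): 74 > 73 [met]
    (j): 85 − 10 = 75 > 73 [met]
  Stage III.2 carried; the final stage is satisfied.
All stages carried — the board prevails on this issue.
Per-issue: Issue I → board; Issue II → board; Issue III → board. The shareholder must prevail on at least one issue; overall, the board prevails.

board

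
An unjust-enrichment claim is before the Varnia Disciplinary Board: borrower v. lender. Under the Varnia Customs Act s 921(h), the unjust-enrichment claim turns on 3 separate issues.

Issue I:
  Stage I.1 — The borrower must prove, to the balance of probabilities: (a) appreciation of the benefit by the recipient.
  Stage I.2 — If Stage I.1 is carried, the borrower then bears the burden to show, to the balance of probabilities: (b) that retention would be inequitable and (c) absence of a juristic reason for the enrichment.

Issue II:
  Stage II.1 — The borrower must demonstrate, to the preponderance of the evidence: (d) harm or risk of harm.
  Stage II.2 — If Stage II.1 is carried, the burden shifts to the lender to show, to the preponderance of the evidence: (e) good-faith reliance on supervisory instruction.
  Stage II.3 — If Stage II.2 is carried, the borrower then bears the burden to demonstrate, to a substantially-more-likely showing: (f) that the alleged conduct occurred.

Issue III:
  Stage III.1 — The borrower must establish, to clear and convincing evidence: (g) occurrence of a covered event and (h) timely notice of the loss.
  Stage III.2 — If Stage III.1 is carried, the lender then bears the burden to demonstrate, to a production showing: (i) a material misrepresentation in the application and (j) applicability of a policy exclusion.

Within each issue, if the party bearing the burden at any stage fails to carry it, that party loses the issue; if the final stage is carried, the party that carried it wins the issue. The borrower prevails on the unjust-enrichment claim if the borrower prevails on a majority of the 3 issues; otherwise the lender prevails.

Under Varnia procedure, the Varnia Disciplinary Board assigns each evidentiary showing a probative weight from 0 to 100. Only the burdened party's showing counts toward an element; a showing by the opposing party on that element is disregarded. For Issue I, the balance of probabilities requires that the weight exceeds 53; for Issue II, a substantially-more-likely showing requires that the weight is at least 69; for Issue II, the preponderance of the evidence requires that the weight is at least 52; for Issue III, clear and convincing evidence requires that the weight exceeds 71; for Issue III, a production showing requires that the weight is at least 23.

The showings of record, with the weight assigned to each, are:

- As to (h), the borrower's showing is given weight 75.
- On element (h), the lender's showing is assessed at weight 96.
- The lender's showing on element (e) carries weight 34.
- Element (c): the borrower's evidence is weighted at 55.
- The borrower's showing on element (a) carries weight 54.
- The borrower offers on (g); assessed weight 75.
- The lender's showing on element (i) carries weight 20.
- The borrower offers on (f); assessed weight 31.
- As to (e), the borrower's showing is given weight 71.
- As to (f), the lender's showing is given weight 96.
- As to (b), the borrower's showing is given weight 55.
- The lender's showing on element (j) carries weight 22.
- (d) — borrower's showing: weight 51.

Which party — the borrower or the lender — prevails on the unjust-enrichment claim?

— Issue I —
Stage I.1 — burden on borrower; standard: the balance of probabilities (weight exceeds 53).
    (a): 54 > 53 [met]
  All elements met. The borrower retains the burden for Stage I.2.
Stage I.2 — burden on borrower; standard: the balance of probabilities (weight exceeds 53).
    (b): 55 > 53 [met]
    (c): 55 > 53 [met]
  All elements met at the final stage.
All stages carried — the borrower prevails on this issue.
— Issue II —
At Stage II.1 the borrower must meet the preponderance of the evidence (weight is at least 52): on (d) the weight is 51, < 52, so (d) does not meet the standard.
  Not every element is met, so the borrower fails to carry Stage II.1.
The analysis ends at Stage II.1; the lender prevails on this issue.
— Issue III —
At Stage III.1 the borrower must meet clear and convincing evidence (weight exceeds 71): on (g) the weight is 75, > 71, so (g) meets the standard; on (h) the weight is 75 (the lender's 96 is given no effect), which does exceed 71, so (h) meets the standard.
  Stage III.1 is satisfied; the onus moves to the lender.
At Stage III.2 the lender must meet a production showing (weight is at least 23): on (i) the weight is 20, which does not reach 23, so (i) does not meet the standard; on (j) the weight is 22, which does not reach 23, so (j) does not meet the standard.
  Not every element is met, so the lender fails to carry Stage III.2.
So the borrower prevails on this issue.
Per-issue: Issue I → borrower; Issue II → lender; Issue III → borrower. The borrower must prevail on a majority of issues; overall, the borrower prevails.

borrower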